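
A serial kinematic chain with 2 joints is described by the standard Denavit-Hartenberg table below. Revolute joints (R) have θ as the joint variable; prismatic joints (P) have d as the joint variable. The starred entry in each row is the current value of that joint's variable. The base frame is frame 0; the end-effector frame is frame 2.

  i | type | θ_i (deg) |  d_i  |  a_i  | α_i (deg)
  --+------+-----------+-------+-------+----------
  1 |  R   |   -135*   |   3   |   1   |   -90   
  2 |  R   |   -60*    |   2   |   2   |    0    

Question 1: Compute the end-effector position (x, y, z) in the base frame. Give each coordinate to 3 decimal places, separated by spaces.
after link 1: o_1 = (-0.7071, -0.7071, 3.0000)
after link 2: o_2 = (0.0000, -2.8284, 4.7321)

0.000 -2.828 4.732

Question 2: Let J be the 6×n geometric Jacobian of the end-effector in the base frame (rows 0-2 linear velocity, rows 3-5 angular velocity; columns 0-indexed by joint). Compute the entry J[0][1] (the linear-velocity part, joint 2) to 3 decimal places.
-1.225

axis z_1 = (0.7071,-0.7071,0.0000); lever o_n−o_1 = (0.7071,-2.1213,1.7321)
cross product → J_v[:, 1] = (-1.2247,-1.2247,-1.0000)
J_ω[:, 1] = z_1
entry J[0][1] = -1.2247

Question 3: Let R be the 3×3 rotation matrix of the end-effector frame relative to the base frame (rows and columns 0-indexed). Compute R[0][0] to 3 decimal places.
-0.354

End-effector x-axis (col 0 of R) = (-0.3536,-0.3536,0.8660)
R[0][0] = -0.3536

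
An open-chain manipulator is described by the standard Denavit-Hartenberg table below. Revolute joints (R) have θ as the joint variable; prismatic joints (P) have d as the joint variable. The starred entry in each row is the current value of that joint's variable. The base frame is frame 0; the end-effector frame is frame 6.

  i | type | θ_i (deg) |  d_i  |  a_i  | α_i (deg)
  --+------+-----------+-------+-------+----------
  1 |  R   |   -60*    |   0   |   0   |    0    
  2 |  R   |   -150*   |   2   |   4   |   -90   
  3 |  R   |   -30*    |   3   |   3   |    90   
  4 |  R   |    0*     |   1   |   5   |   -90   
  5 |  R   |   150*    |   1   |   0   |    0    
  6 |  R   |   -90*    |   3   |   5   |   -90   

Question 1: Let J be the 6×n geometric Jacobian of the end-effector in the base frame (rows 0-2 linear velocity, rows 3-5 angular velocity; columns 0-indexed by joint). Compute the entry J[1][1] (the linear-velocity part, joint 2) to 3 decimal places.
-16.281

axis z_1 = (0.0000,0.0000,1.0000); lever o_n−o_1 = (-16.2811,1.3170,4.3660)
cross product → J_v[:, 1] = (-1.3170,-16.2811,0.0000)
J_ω[:, 1] = z_1
entry J[1][1] = -16.2811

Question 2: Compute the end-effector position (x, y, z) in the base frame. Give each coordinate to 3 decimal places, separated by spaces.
after link 1: o_1 = (0.0000, 0.0000, 0.0000)
after link 2: o_2 = (-3.4641, 2.0000, 2.0000)
after link 3: o_3 = (-7.2141, 0.7010, 3.5000)
after link 4: o_4 = (-10.5311, 2.6160, 6.8660)
after link 5: o_5 = (-11.0311, 1.7500, 6.8660)
after link 6: o_6 = (-16.2811, 1.3170, 4.3660)

-16.281 1.317 4.366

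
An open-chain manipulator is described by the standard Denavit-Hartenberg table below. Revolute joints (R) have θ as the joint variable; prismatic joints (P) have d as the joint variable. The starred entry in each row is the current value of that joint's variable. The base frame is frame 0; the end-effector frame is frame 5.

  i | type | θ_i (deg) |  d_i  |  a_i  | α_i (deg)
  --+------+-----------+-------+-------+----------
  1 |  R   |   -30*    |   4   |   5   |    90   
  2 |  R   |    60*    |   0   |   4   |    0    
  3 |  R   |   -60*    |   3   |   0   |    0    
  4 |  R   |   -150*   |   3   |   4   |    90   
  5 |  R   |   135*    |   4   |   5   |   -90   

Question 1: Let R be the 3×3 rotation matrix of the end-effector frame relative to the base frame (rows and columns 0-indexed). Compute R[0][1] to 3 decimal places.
End-effector y-axis (col 1 of R) = (0.4330,-0.2500,-0.8660)
R[0][1] = 0.4330

0.433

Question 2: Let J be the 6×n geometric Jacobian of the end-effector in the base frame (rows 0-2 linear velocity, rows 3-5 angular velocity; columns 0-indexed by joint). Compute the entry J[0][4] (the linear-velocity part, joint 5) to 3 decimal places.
4.419

axis z_4 = (-0.4330,0.2500,0.8660); lever o_n−o_4 = (-0.8482,-3.5928,5.2319)
cross product → J_v[:, 4] = (4.4194,1.5309,1.7678)
J_ω[:, 4] = z_4
entry J[0][4] = 4.4194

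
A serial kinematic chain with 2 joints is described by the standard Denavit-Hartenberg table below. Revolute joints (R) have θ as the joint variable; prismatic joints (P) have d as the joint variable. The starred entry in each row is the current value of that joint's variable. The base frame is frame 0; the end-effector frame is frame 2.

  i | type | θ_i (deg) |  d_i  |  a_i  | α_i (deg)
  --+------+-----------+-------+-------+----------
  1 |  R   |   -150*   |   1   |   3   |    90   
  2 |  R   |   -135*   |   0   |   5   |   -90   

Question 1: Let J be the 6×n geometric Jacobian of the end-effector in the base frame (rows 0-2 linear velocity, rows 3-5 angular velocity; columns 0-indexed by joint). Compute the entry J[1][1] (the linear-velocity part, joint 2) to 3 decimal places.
-1.768

axis z_1 = (-0.5000,0.8660,0.0000); lever o_n−o_1 = (3.0619,1.7678,-3.5355)
cross product → J_v[:, 1] = (-3.0619,-1.7678,-3.5355)
J_ω[:, 1] = z_1
entry J[1][1] = -1.7678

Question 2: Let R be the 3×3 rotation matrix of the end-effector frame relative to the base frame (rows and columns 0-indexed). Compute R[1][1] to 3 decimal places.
-0.866

End-effector y-axis (col 1 of R) = (0.5000,-0.8660,-0.0000)
R[1][1] = -0.8660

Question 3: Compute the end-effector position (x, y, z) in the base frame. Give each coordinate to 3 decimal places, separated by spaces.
0.464 0.268 -2.536

after link 1: o_1 = (-2.5981, -1.5000, 1.0000)
after link 2: o_2 = (0.4638, 0.2678, -2.5355)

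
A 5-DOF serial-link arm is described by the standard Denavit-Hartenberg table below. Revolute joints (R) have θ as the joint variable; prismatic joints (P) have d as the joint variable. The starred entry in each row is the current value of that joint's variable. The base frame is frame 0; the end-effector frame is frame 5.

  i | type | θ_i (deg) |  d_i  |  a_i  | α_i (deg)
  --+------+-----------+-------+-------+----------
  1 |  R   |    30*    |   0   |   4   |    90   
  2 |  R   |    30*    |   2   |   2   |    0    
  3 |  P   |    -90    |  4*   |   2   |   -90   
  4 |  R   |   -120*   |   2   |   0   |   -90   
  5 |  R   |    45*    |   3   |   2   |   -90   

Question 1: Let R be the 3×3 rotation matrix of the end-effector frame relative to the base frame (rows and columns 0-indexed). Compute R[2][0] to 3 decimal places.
End-effector x-axis (col 0 of R) = (-0.3772,-0.9249,-0.0474)
R[2][0] = -0.0474

-0.047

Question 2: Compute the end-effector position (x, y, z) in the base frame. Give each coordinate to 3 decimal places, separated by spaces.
11.451 -3.463 -2.077

after link 1: o_1 = (3.4641, 2.0000, 0.0000)
after link 2: o_2 = (5.9641, 1.1340, 1.0000)
after link 3: o_3 = (8.8301, -1.8301, -0.7321)
after link 4: o_4 = (10.3301, -0.9641, 0.2679)
after link 5: o_5 = (11.4507, -3.4634, -2.0768)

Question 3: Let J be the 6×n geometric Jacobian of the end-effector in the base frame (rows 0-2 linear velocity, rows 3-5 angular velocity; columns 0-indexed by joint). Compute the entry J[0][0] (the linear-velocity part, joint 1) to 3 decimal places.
axis z_0 = ẑ; lever o_n−o_0 = (11.4507,-3.4634,-2.0768)
cross product → J_v[:, 0] = (3.4634,11.4507,-0.0000)
J_ω[:, 0] = z_0
entry J[0][0] = 3.4634

3.463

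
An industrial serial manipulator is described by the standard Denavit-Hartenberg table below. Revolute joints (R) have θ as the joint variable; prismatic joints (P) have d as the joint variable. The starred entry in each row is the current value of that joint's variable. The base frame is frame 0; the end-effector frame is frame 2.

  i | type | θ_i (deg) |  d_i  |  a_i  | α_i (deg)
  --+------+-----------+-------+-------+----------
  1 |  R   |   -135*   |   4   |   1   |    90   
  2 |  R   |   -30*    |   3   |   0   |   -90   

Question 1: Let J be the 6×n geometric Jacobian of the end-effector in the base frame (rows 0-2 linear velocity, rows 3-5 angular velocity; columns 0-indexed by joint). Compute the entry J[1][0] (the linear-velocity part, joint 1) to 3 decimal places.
-2.828

axis z_0 = ẑ; lever o_n−o_0 = (-2.8284,1.4142,4.0000)
cross product → J_v[:, 0] = (-1.4142,-2.8284,0.0000)
J_ω[:, 0] = z_0
entry J[1][0] = -2.8284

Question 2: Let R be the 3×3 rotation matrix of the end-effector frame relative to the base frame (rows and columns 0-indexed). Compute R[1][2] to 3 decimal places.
End-effector z-axis (col 2 of R) = (-0.3536,-0.3536,0.8660)
R[1][2] = -0.3536

-0.354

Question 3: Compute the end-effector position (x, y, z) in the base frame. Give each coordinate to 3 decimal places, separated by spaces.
-2.828 1.414 4.000

after link 1: o_1 = (-0.7071, -0.7071, 4.0000)
after link 2: o_2 = (-2.8284, 1.4142, 4.0000)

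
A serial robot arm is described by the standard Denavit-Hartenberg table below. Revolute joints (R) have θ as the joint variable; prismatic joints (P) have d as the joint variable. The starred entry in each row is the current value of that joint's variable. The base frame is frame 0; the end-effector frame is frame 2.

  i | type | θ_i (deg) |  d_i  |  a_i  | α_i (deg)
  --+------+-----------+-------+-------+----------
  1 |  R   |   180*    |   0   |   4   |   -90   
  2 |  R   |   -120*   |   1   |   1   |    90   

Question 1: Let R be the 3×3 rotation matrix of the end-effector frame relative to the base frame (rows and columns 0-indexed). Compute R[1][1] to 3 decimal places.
-1.000

End-effector y-axis (col 1 of R) = (-0.0000,-1.0000,0.0000)
R[1][1] = -1.0000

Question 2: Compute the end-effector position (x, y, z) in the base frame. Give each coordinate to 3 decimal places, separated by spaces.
after link 1: o_1 = (-4.0000, 0.0000, 0.0000)
after link 2: o_2 = (-3.5000, -1.0000, 0.8660)

-3.500 -1.000 0.866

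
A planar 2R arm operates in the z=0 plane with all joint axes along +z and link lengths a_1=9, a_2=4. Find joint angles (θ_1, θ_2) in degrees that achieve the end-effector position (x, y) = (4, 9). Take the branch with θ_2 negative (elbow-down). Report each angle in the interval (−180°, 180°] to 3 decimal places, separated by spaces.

90.000 -90.000

cos θ_2 = (97.0000−9²−4²)/(2·9·4) = 0.0000; θ_2 = -90.0000° (elbow-down)
β = atan2(9.0000,4.0000) = 66.0375°; ψ = atan2(-4.0000,9.0000) = -23.9625°
θ_1 = β − ψ = 90.0000°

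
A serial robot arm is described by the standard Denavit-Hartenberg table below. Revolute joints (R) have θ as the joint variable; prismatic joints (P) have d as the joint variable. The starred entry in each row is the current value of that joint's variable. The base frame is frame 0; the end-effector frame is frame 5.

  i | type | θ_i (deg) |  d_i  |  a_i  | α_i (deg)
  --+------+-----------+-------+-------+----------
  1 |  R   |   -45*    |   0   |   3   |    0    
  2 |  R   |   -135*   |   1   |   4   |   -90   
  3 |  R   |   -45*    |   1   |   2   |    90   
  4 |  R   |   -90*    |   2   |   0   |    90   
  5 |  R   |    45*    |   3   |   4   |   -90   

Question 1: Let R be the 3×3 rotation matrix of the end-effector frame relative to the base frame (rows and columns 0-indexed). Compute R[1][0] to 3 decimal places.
0.707

End-effector x-axis (col 0 of R) = (0.5000,0.7071,0.5000)
R[1][0] = 0.7071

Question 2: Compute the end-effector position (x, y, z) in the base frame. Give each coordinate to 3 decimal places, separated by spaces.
after link 1: o_1 = (2.1213, -2.1213, 0.0000)
after link 2: o_2 = (-1.8787, -2.1213, 1.0000)
after link 3: o_3 = (-3.2929, -3.1213, 2.4142)
after link 4: o_4 = (-1.8787, -3.1213, 3.8284)
after link 5: o_5 = (2.2426, -0.2929, 3.7071)

2.243 -0.293 3.707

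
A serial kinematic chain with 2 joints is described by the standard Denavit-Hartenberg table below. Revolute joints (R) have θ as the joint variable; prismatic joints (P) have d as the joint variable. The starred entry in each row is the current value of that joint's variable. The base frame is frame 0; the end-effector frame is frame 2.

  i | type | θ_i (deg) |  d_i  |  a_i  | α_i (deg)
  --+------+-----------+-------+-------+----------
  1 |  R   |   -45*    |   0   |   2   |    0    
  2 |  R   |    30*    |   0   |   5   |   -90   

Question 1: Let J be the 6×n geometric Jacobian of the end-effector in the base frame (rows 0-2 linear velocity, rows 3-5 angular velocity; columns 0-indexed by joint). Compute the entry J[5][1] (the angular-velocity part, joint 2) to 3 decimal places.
1.000

axis z_1 = (0.0000,0.0000,1.0000); lever o_n−o_1 = (4.8296,-1.2941,0.0000)
cross product → J_v[:, 1] = (1.2941,4.8296,-0.0000)
J_ω[:, 1] = z_1
entry J[5][1] = 1.0000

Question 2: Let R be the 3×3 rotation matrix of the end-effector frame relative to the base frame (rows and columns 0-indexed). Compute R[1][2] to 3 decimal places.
End-effector z-axis (col 2 of R) = (0.2588,0.9659,0.0000)
R[1][2] = 0.9659

0.966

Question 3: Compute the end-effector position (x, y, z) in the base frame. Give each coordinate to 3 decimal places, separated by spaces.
after link 1: o_1 = (1.4142, -1.4142, 0.0000)
after link 2: o_2 = (6.2438, -2.7083, 0.0000)

6.244 -2.708 0.000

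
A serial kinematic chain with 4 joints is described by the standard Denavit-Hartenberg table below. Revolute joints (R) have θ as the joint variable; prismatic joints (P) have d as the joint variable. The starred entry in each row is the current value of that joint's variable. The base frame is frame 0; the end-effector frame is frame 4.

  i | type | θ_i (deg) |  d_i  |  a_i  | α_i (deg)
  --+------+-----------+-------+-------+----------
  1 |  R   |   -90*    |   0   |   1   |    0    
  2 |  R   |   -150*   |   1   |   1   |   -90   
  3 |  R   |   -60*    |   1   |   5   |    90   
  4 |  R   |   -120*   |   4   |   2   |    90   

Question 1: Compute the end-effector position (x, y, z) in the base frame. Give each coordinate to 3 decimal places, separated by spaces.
0.866 -1.036 6.464

after link 1: o_1 = (0.0000, -1.0000, 0.0000)
after link 2: o_2 = (-0.5000, -0.1340, 1.0000)
after link 3: o_3 = (-2.6160, 1.5311, 5.3301)
after link 4: o_4 = (0.8660, -1.0359, 6.4641)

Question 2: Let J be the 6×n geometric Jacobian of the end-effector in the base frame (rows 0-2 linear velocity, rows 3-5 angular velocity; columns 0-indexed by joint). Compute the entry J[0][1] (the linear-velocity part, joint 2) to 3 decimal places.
0.036

axis z_1 = (0.0000,0.0000,1.0000); lever o_n−o_1 = (0.8660,-0.0359,6.4641)
cross product → J_v[:, 1] = (0.0359,0.8660,-0.0000)
J_ω[:, 1] = z_1
entry J[0][1] = 0.0359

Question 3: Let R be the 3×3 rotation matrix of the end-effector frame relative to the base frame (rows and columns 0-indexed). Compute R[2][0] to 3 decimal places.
End-effector x-axis (col 0 of R) = (0.8750,0.2165,-0.4330)
R[2][0] = -0.4330

-0.433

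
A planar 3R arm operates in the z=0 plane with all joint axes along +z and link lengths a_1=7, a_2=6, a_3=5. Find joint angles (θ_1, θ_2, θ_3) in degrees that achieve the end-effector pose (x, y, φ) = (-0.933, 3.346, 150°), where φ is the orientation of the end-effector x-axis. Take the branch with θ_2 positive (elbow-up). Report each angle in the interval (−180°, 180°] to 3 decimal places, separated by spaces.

-44.998 149.997 45.001

wrist centre = target − a_3·(cos φ, sin φ) = (3.3971, 0.8460)
cos θ_2 = (12.2562−7²−6²)/(2·7·6) = -0.8660; θ_2 = 149.9968° (elbow-up)
β = atan2(0.8460,3.3971) = 13.9841°; ψ = atan2(3.0003,1.8040) = 58.9823°
θ_1 = β − ψ = -44.9982°
θ_3 = φ − θ_1 − θ_2 = 45.0014° (wrapped to (-180°,180°])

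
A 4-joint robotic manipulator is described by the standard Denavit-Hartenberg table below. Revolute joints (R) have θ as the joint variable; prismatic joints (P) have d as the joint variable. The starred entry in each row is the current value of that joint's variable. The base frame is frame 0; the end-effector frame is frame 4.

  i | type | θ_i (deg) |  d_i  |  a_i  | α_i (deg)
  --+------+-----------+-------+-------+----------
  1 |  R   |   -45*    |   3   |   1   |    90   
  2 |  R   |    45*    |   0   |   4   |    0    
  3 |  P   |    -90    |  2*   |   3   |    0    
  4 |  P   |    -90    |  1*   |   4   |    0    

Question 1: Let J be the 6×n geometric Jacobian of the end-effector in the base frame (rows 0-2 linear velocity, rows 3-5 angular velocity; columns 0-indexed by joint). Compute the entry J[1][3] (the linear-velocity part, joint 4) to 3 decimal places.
-0.707

prismatic axis z_3 = (-0.7071,-0.7071,0.0000)
J_v[:, 3] = z_3; J_ω[:, 3] = (0,0,0)
entry J[1][3] = -0.7071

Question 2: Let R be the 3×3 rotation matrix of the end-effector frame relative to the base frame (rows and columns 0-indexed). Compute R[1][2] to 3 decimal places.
End-effector z-axis (col 2 of R) = (-0.7071,-0.7071,0.0000)
R[1][2] = -0.7071

-0.707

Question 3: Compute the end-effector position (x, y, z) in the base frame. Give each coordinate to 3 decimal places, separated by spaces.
0.086 -4.328 0.879

after link 1: o_1 = (0.7071, -0.7071, 3.0000)
after link 2: o_2 = (2.7071, -2.7071, 5.8284)
after link 3: o_3 = (2.7929, -5.6213, 3.7071)
after link 4: o_4 = (0.0858, -4.3284, 0.8787)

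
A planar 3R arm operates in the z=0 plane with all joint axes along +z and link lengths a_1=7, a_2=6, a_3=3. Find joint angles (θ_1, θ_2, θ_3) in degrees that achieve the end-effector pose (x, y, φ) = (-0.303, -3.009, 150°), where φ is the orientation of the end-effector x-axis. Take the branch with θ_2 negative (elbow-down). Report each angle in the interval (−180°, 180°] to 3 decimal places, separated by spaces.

-6.043 -135.004 -68.952

wrist centre = target − a_3·(cos φ, sin φ) = (2.2951, -4.5090)
cos θ_2 = (25.5985−7²−6²)/(2·7·6) = -0.7072; θ_2 = -135.0044° (elbow-down)
β = atan2(-4.5090,2.2951) = -63.0240°; ψ = atan2(-4.2423,2.7570) = -56.9806°
θ_1 = β − ψ = -6.0433°
θ_3 = φ − θ_1 − θ_2 = -68.9522° (wrapped to (-180°,180°])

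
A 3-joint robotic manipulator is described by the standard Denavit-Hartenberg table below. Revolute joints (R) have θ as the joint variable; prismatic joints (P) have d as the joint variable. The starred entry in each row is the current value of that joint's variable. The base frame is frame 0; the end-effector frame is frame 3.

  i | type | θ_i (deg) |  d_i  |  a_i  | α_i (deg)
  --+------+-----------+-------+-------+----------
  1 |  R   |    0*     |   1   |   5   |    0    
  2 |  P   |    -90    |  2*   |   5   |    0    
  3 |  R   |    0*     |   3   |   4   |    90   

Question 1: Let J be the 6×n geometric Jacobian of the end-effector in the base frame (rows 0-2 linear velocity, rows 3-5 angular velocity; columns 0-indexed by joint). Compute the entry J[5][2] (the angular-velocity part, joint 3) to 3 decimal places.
axis z_2 = (0.0000,0.0000,1.0000); lever o_n−o_2 = (0.0000,-4.0000,3.0000)
cross product → J_v[:, 2] = (4.0000,0.0000,-0.0000)
J_ω[:, 2] = z_2
entry J[5][2] = 1.0000

1.000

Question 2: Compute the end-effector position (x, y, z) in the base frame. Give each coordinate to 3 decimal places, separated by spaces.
5.000 -9.000 6.000

after link 1: o_1 = (5.0000, 0.0000, 1.0000)
after link 2: o_2 = (5.0000, -5.0000, 3.0000)
after link 3: o_3 = (5.0000, -9.0000, 6.0000)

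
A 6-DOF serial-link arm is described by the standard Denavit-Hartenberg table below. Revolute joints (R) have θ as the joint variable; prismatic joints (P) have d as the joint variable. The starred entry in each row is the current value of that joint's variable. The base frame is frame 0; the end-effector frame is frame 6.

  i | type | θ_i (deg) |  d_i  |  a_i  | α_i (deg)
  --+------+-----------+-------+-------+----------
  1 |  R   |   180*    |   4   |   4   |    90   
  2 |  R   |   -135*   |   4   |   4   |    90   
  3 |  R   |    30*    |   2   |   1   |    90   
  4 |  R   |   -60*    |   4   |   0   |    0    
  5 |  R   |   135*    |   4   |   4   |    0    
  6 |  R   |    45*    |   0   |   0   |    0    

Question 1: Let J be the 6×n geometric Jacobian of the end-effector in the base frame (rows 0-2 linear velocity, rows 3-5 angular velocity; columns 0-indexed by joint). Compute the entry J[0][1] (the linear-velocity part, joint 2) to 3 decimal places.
axis z_1 = (0.0000,1.0000,0.0000); lever o_n−o_1 = (11.0495,-1.9106,-2.7569)
cross product → J_v[:, 1] = (-2.7569,0.0000,-11.0495)
J_ω[:, 1] = z_1
entry J[0][1] = -2.7569

-2.757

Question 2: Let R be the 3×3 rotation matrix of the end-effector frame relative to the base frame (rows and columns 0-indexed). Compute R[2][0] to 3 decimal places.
End-effector x-axis (col 0 of R) = (0.3062,-0.2500,0.9186)
R[2][0] = 0.9186

0.919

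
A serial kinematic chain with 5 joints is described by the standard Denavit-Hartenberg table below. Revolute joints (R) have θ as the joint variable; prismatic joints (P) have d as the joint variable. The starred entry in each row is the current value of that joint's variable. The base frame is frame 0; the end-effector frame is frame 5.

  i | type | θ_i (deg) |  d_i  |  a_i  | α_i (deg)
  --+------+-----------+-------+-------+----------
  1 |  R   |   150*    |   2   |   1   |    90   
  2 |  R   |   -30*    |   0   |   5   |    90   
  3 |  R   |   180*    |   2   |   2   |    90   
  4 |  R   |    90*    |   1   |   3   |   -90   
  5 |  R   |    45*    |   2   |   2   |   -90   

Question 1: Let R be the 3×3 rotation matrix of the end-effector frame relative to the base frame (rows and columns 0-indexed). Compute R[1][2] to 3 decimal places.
-0.436

End-effector z-axis (col 2 of R) = (-0.6597,-0.4356,0.6124)
R[1][2] = -0.4356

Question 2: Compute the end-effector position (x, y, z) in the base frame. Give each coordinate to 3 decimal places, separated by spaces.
-2.046 0.703 -6.055

after link 1: o_1 = (-0.8660, 0.5000, 2.0000)
after link 2: o_2 = (-4.6160, 2.6651, -0.5000)
after link 3: o_3 = (-2.2500, 1.2990, -1.2321)
after link 4: o_4 = (-0.4510, 1.4151, -3.8301)
after link 5: o_5 = (-2.0457, 0.7028, -6.0549)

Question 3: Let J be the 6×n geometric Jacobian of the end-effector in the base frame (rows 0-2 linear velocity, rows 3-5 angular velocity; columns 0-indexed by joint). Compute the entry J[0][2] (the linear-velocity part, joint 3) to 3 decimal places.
axis z_2 = (0.4330,-0.2500,-0.8660); lever o_n−o_2 = (2.5703,-1.9623,-5.5549)
cross product → J_v[:, 2] = (-0.3107,0.1794,-0.2071)
J_ω[:, 2] = z_2
entry J[0][2] = -0.3107

-0.311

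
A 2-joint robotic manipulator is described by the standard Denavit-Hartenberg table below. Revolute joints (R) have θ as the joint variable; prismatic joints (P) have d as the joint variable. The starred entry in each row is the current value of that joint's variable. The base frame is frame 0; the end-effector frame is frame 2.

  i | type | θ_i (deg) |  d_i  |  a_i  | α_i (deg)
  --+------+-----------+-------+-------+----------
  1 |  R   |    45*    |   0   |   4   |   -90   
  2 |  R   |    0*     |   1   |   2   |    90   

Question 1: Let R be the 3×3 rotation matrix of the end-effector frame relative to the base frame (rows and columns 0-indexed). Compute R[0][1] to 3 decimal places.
-0.707

End-effector y-axis (col 1 of R) = (-0.7071,0.7071,0.0000)
R[0][1] = -0.7071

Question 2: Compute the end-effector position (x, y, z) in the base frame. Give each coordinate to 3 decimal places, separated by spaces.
3.536 4.950 0.000

after link 1: o_1 = (2.8284, 2.8284, 0.0000)
after link 2: o_2 = (3.5355, 4.9497, 0.0000)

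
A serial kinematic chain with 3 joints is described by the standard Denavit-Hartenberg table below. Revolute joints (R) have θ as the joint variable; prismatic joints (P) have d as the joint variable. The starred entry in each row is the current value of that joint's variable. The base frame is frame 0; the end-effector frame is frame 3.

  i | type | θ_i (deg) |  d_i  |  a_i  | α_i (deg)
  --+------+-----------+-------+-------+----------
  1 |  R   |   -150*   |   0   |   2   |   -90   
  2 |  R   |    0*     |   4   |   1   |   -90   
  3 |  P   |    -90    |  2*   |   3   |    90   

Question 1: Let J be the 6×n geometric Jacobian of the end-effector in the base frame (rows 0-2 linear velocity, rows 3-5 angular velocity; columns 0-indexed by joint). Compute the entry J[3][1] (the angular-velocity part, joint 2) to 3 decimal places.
0.500

axis z_1 = (0.5000,-0.8660,0.0000); lever o_n−o_1 = (2.6340,-6.5622,-2.0000)
cross product → J_v[:, 1] = (1.7321,1.0000,-1.0000)
J_ω[:, 1] = z_1
entry J[3][1] = 0.5000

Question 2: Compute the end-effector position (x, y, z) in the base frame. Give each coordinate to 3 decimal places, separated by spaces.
0.902 -7.562 -2.000

after link 1: o_1 = (-1.7321, -1.0000, 0.0000)
after link 2: o_2 = (-0.5981, -4.9641, 0.0000)
after link 3: o_3 = (0.9019, -7.5622, -2.0000)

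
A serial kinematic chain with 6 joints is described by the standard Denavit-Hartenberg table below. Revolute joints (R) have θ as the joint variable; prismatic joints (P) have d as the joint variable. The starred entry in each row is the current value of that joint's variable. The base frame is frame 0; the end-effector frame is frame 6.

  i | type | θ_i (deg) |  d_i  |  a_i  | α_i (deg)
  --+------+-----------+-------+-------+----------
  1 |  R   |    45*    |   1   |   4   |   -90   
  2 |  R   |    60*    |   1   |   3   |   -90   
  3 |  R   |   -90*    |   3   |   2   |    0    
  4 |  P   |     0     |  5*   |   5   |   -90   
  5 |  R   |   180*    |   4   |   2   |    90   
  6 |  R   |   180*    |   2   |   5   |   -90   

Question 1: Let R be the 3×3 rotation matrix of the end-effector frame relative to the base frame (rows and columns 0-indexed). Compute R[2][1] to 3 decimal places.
-0.500

End-effector y-axis (col 1 of R) = (-0.6124,-0.6124,-0.5000)
R[2][1] = -0.5000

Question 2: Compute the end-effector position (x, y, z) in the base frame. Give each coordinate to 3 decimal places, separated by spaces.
after link 1: o_1 = (2.8284, 2.8284, 1.0000)
after link 2: o_2 = (3.1820, 4.5962, -1.5981)
after link 3: o_3 = (-0.0694, 4.1733, -3.0981)
after link 4: o_4 = (-6.6667, 4.6470, -5.5981)
after link 5: o_5 = (-3.8383, 4.6470, -9.0622)
after link 6: o_6 = (-6.1491, 9.4072, -8.0622)

-6.149 9.407 -8.062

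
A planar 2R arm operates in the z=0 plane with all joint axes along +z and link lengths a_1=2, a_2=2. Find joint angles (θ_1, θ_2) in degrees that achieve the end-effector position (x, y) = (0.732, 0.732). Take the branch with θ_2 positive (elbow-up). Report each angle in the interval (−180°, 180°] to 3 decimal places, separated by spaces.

cos θ_2 = (1.0716−2²−2²)/(2·2·2) = -0.8660; θ_2 = 150.0021° (elbow-up)
β = atan2(0.7320,0.7320) = 45.0000°; ψ = atan2(0.9999,0.2679) = 75.0011°
θ_1 = β − ψ = -30.0011°

-30.001 150.002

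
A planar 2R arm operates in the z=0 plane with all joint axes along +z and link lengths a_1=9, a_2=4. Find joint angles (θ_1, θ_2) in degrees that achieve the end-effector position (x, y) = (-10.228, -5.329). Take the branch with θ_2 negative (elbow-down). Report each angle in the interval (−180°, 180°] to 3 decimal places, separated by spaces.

-135.002 -59.991

cos θ_2 = (133.0102−9²−4²)/(2·9·4) = 0.5001; θ_2 = -59.9906° (elbow-down)
β = atan2(-5.3290,-10.2280) = -152.4796°; ψ = atan2(-3.4638,11.0006) = -17.4778°
θ_1 = β − ψ = -135.0018°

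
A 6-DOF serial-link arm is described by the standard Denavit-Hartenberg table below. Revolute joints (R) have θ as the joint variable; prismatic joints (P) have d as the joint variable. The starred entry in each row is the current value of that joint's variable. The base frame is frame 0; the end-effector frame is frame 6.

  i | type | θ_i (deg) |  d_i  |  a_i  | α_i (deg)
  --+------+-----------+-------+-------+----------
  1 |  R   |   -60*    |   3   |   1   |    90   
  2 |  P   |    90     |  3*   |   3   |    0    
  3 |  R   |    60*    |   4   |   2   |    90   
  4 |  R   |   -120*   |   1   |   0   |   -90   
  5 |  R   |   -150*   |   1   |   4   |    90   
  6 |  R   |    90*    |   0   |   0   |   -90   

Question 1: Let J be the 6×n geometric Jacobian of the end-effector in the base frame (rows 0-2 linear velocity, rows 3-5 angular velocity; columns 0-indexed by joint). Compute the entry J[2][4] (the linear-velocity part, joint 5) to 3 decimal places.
axis z_4 = (0.0580,0.8995,0.4330); lever o_n−o_4 = (-2.7901,-0.1675,3.0311)
cross product → J_v[:, 4] = (2.7990,-1.3840,2.5000)
J_ω[:, 4] = z_4
entry J[2][4] = 2.5000

2.500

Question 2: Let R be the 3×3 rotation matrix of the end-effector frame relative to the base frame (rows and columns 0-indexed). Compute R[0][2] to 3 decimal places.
0.712

End-effector z-axis (col 2 of R) = (0.7120,0.2667,-0.6495)
R[0][2] = 0.7120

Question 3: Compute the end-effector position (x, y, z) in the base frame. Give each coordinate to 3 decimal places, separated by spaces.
after link 1: o_1 = (0.5000, -0.8660, 3.0000)
after link 2: o_2 = (-2.0981, -2.3660, 6.0000)
after link 3: o_3 = (-6.4282, -2.8660, 7.0000)
after link 4: o_4 = (-6.1782, -3.2990, 7.8660)
after link 5: o_5 = (-8.9683, -3.4665, 10.8971)
after link 6: o_6 = (-8.9683, -3.4665, 10.8971)

-8.968 -3.467 10.897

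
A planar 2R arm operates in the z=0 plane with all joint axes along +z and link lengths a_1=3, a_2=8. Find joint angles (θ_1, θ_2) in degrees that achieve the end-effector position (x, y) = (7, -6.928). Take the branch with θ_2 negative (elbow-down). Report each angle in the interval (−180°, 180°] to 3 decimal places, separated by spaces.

cos θ_2 = (96.9972−3²−8²)/(2·3·8) = 0.4999; θ_2 = -60.0039° (elbow-down)
β = atan2(-6.9280,7.0000) = -44.7038°; ψ = atan2(-6.9285,6.9995) = -44.7077°
θ_1 = β − ψ = 0.0039°

0.004 -60.004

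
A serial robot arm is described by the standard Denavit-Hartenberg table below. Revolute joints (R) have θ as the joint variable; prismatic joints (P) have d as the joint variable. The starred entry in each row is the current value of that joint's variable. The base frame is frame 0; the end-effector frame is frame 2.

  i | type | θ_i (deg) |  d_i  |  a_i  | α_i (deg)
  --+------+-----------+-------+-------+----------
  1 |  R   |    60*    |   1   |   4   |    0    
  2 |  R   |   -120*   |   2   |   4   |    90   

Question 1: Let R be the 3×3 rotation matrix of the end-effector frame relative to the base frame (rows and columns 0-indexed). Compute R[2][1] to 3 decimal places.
End-effector y-axis (col 1 of R) = (0.0000,0.0000,1.0000)
R[2][1] = 1.0000

1.000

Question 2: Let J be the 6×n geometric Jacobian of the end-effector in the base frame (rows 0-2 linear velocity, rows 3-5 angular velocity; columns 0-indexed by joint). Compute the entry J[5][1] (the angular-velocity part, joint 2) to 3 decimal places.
1.000

axis z_1 = (0.0000,0.0000,1.0000); lever o_n−o_1 = (2.0000,-3.4641,2.0000)
cross product → J_v[:, 1] = (3.4641,2.0000,-0.0000)
J_ω[:, 1] = z_1
entry J[5][1] = 1.0000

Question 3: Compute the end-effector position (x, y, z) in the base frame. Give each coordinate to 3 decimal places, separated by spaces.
after link 1: o_1 = (2.0000, 3.4641, 1.0000)
after link 2: o_2 = (4.0000, 0.0000, 3.0000)

4.000 0.000 3.000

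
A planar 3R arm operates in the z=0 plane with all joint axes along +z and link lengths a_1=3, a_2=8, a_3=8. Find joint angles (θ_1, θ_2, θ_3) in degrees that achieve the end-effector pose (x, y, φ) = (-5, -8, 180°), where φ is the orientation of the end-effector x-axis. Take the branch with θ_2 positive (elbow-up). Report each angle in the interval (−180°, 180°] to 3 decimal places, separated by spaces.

-138.888 90.000 -131.112

wrist centre = target − a_3·(cos φ, sin φ) = (3.0000, -8.0000)
cos θ_2 = (73.0000−3²−8²)/(2·3·8) = 0.0000; θ_2 = 90.0000° (elbow-up)
β = atan2(-8.0000,3.0000) = -69.4440°; ψ = atan2(8.0000,3.0000) = 69.4440°
θ_1 = β − ψ = -138.8879°
θ_3 = φ − θ_1 − θ_2 = -131.1121° (wrapped to (-180°,180°])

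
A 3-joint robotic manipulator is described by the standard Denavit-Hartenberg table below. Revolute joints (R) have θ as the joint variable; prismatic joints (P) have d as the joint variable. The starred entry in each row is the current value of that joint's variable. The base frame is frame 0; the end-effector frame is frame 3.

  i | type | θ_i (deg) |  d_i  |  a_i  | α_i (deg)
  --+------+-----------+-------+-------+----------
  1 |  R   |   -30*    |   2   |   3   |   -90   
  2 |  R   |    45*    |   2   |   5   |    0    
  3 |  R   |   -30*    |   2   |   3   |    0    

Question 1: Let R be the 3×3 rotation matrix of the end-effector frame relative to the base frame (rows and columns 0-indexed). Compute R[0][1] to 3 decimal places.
End-effector y-axis (col 1 of R) = (-0.2241,0.1294,-0.9659)
R[0][1] = -0.2241

-0.224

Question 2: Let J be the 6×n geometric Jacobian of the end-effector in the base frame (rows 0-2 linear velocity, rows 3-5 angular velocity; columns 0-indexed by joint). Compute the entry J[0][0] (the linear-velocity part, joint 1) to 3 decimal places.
axis z_0 = ẑ; lever o_n−o_0 = (10.1695,-1.2526,-2.3120)
cross product → J_v[:, 0] = (1.2526,10.1695,-0.0000)
J_ω[:, 0] = z_0
entry J[0][0] = 1.2526

1.253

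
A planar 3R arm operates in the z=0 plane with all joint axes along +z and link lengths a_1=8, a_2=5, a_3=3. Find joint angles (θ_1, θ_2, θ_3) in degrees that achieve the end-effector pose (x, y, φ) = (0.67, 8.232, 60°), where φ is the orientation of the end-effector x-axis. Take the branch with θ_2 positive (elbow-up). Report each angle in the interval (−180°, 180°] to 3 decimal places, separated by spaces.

60.004 135.001 -135.006

wrist centre = target − a_3·(cos φ, sin φ) = (-0.8300, 5.6339)
cos θ_2 = (32.4300−8²−5²)/(2·8·5) = -0.7071; θ_2 = 135.0015° (elbow-up)
β = atan2(5.6339,-0.8300) = 98.3806°; ψ = atan2(3.5354,4.4644) = 38.3765°
θ_1 = β − ψ = 60.0041°
θ_3 = φ − θ_1 − θ_2 = -135.0056° (wrapped to (-180°,180°])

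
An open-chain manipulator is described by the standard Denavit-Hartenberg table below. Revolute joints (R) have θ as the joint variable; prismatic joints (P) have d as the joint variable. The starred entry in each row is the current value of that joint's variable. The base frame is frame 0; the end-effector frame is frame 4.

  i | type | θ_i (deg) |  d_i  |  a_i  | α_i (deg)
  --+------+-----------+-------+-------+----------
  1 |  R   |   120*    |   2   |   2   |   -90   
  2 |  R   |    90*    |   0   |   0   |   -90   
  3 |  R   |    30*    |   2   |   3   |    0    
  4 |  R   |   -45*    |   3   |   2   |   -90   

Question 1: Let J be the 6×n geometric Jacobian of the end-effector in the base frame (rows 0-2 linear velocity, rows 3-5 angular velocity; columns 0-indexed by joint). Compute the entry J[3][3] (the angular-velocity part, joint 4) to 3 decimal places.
axis z_3 = (0.5000,-0.8660,-0.0000); lever o_n−o_3 = (1.0517,-2.8569,-1.9319)
cross product → J_v[:, 3] = (1.6730,0.9659,-0.5176)
J_ω[:, 3] = z_3
entry J[3][3] = 0.5000

0.500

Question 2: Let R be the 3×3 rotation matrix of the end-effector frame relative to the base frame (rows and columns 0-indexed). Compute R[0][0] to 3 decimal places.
-0.224

End-effector x-axis (col 0 of R) = (-0.2241,-0.1294,-0.9659)
R[0][0] = -0.2241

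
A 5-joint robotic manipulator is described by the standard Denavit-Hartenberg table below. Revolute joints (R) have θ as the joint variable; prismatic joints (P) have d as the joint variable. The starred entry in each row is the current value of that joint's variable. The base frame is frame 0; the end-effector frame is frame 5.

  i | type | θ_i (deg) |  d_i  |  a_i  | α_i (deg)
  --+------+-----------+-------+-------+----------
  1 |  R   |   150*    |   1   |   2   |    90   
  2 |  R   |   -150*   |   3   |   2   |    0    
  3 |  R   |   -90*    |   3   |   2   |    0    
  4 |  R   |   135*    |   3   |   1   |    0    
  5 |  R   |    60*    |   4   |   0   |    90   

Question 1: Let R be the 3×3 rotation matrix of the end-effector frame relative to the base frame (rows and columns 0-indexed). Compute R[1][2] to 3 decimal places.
-0.354

End-effector z-axis (col 2 of R) = (0.6124,-0.3536,-0.7071)
R[1][2] = -0.3536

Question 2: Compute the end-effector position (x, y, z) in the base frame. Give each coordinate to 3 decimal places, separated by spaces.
after link 1: o_1 = (-1.7321, 1.0000, 1.0000)
after link 2: o_2 = (1.2679, 2.7321, 0.0000)
after link 3: o_3 = (3.6340, 4.8301, 1.7321)
after link 4: o_4 = (5.3581, 7.2988, 0.7661)
after link 5: o_5 = (7.3581, 10.7629, 0.7661)

7.358 10.763 0.766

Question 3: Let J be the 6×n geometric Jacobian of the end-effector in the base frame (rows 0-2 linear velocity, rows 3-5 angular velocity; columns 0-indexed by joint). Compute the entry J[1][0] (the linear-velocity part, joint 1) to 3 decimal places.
7.358

axis z_0 = ẑ; lever o_n−o_0 = (7.3581,10.7629,0.7661)
cross product → J_v[:, 0] = (-10.7629,7.3581,0.0000)
J_ω[:, 0] = z_0
entry J[1][0] = 7.3581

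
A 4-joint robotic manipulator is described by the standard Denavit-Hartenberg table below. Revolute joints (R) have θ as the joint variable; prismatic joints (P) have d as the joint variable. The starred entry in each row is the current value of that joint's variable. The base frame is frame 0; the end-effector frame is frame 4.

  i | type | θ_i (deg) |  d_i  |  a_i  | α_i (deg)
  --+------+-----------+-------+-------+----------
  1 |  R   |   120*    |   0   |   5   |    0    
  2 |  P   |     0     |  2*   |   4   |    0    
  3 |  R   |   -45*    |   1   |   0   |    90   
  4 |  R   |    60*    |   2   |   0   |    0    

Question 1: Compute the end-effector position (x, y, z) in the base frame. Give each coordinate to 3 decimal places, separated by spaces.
after link 1: o_1 = (-2.5000, 4.3301, 0.0000)
after link 2: o_2 = (-4.5000, 7.7942, 2.0000)
after link 3: o_3 = (-4.5000, 7.7942, 3.0000)
after link 4: o_4 = (-2.5681, 7.2766, 3.0000)

-2.568 7.277 3.000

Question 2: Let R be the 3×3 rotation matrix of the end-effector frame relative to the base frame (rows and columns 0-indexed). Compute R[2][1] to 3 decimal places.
0.500

End-effector y-axis (col 1 of R) = (-0.2241,-0.8365,0.5000)
R[2][1] = 0.5000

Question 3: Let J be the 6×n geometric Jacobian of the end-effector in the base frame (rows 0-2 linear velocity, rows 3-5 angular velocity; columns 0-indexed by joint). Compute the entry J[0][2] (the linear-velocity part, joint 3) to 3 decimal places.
axis z_2 = (0.0000,0.0000,1.0000); lever o_n−o_2 = (1.9319,-0.5176,1.0000)
cross product → J_v[:, 2] = (0.5176,1.9319,-0.0000)
J_ω[:, 2] = z_2
entry J[0][2] = 0.5176

0.518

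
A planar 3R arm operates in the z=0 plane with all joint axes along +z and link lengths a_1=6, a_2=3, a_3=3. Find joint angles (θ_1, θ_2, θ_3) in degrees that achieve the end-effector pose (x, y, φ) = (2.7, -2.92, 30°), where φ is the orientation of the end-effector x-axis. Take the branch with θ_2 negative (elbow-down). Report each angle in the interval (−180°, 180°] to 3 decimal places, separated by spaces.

-60.003 -134.994 -135.003

wrist centre = target − a_3·(cos φ, sin φ) = (0.1019, -4.4200)
cos θ_2 = (19.5468−6²−3²)/(2·6·3) = -0.7070; θ_2 = -134.9941° (elbow-down)
β = atan2(-4.4200,0.1019) = -88.6790°; ψ = atan2(-2.1215,3.8789) = -28.6762°
θ_1 = β − ψ = -60.0028°
θ_3 = φ − θ_1 − θ_2 = -135.0031° (wrapped to (-180°,180°])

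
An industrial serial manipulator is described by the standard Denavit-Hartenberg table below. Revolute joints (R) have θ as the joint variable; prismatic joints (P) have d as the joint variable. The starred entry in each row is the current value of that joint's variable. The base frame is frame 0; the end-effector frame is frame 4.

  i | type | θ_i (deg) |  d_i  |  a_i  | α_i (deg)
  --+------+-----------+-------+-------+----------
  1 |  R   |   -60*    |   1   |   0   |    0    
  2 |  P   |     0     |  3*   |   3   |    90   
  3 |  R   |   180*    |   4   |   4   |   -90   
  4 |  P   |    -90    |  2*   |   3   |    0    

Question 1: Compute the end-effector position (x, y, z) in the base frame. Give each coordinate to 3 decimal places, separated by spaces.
-6.562 -2.634 2.000

after link 1: o_1 = (0.0000, 0.0000, 1.0000)
after link 2: o_2 = (1.5000, -2.5981, 4.0000)
after link 3: o_3 = (-3.9641, -1.1340, 4.0000)
after link 4: o_4 = (-6.5622, -2.6340, 2.0000)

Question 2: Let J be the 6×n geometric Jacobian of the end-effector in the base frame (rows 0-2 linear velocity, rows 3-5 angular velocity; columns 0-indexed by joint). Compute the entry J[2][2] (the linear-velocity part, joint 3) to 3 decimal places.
-4.000

axis z_2 = (-0.8660,-0.5000,0.0000); lever o_n−o_2 = (-8.0622,-0.0359,-2.0000)
cross product → J_v[:, 2] = (1.0000,-1.7321,-4.0000)
J_ω[:, 2] = z_2
entry J[2][2] = -4.0000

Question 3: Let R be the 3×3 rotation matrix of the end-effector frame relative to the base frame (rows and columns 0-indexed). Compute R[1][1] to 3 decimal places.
0.866

End-effector y-axis (col 1 of R) = (-0.5000,0.8660,0.0000)
R[1][1] = 0.8660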